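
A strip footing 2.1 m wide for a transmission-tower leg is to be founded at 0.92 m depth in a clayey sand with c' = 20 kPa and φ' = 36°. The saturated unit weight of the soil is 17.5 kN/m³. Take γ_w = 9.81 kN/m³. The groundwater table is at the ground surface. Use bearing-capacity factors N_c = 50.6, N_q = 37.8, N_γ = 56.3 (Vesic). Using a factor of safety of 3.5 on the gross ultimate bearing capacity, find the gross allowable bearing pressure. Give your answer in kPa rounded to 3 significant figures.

q_all ≈ 495 kPa

γ' = 17.5 − 9.81 = 7.69 kN/m³ (submerged throughout). q = 7.69 × 0.92 = 7.0748 kPa; the same γ' applies in the ½γBN_γ term.
c·N_c = 20 × 50.6 = 1012 kPa
q·N_q = 7.0748 × 37.8 = 267.43 kPa
0.5·γ·B·N_γ = 0.5 × 7.69 × 2.1 × 56.3 = 454.59 kPa
q_ult = 1012 + 267.43 + 454.59 = 1734 kPa.
q_all = 1734 / 3.5 = 495.43 kPa.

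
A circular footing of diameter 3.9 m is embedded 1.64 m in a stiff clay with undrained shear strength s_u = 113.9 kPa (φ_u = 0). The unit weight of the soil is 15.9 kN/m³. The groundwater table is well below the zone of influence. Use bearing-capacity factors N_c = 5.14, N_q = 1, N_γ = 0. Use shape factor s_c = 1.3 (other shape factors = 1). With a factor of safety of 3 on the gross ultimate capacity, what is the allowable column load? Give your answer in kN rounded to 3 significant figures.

Overburden at base level: q = 15.9 × 1.64 = 26.076 kPa.
Cohesion term c·N_c·s_c = 113.9 × 5.14 × 1.3 = 761.08 kPa; surcharge term q·N_q = 26.076 × 1 = 26.076 kPa.
q_ult = 761.08 + 26.076 = 787.16 kPa.
Gross allowable pressure q_all = 787.16 / 3 = 262.39 kPa.
Footing area = 11.9459 m², so allowable column load = 262.39 × 11.9459 = 3134.4 kN.

P_all ≈ 3130 kN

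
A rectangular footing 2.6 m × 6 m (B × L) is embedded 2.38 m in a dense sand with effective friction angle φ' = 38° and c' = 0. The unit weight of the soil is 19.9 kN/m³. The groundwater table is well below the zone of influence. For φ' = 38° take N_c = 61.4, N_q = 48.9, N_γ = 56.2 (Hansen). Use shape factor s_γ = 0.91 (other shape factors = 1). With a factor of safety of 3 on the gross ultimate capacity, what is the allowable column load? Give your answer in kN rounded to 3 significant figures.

P_all ≈ 18900 kN

Effective surcharge at the founding depth q = γ·D_f = 19.9 × 2.38 = 47.362 kPa.
q_ult = q·N_q + 0.5·γ·B·N_γ·s_γ
     = 47.362 × 48.9 + 0.5 × 19.9 × 2.6 × 56.2 × 0.91
     = 2316 + 1323 = 3639 kPa.
Gross allowable pressure q_all = 3639 / 3 = 1213 kPa.
Footing area = 15.6 m², so allowable column load = 1213 × 15.6 = 18923 kN.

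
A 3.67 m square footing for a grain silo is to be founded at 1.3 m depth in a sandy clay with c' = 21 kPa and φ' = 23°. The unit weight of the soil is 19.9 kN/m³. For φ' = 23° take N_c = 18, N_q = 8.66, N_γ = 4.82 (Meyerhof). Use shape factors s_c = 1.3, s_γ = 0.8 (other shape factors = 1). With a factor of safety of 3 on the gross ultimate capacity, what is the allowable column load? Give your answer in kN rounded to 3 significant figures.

q = γ·D_f = 19.9 × 1.3 = 25.87 kPa.
c·N_c·s_c = 21 × 18 × 1.3 = 491.4 kPa
q·N_q = 25.87 × 8.66 = 224.03 kPa
0.5·γ·B·N_γ·s_γ = 0.5 × 19.9 × 3.67 × 4.82 × 0.8 = 140.81 kPa
q_ult = 491.4 + 224.03 + 140.81 = 856.24 kPa.
Gross allowable pressure q_all = 856.24 / 3 = 285.41 kPa.
Footing area = 13.4689 m², so allowable column load = 285.41 × 13.4689 = 3844.2 kN.

P_all ≈ 3840 kN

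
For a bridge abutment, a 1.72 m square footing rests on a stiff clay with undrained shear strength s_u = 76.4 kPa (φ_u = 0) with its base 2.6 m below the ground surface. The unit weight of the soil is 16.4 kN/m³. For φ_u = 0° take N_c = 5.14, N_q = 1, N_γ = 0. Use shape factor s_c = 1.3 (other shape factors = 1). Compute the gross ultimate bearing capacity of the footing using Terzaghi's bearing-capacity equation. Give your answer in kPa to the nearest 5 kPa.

q_ult ≈ 555 kPa

Overburden at base level: q = 16.4 × 2.6 = 42.64 kPa.
Cohesion term c·N_c·s_c = 76.4 × 5.14 × 1.3 = 510.5 kPa; surcharge term q·N_q = 42.64 × 1 = 42.64 kPa.
q_ult = 510.5 + 42.64 = 553.14 kPa.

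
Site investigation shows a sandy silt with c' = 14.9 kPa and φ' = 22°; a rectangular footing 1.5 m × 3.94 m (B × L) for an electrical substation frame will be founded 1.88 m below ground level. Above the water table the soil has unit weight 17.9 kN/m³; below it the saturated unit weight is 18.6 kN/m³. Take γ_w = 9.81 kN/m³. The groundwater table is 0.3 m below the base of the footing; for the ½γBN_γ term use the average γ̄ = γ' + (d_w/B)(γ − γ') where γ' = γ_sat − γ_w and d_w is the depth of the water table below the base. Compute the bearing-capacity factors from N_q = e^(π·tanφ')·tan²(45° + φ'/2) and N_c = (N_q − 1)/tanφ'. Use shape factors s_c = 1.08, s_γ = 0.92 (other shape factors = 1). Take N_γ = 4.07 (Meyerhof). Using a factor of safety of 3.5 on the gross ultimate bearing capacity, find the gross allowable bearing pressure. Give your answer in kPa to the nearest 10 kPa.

q_all ≈ 160 kPa

N_q = e^(π·tan22°)·tan²(56°) = 7.82; N_c = (N_q − 1)/tanφ' = 16.88.
Overburden at base level: q = 17.9 × 1.88 = 33.652 kPa.
The water table is 0.3 m below the base (< B = 1.5 m), so the ½γBN_γ term uses γ̄ = γ' + (d_w/B)(γ − γ') = 8.79 + (0.3/1.5)(17.9 − 8.79) = 10.612 kN/m³.
Cohesion term c·N_c·s_c = 14.9 × 16.883 × 1.08 = 271.68 kPa; surcharge term q·N_q = 33.652 × 7.8211 = 263.2 kPa; self-weight term 0.5·γ·B·N_γ·s_γ = 0.5 × 10.612 × 1.5 × 4.07 × 0.92 = 29.802 kPa.
q_ult = 271.68 + 263.2 + 29.802 = 564.68 kPa.
q_all = 564.68 / 3.5 = 161.34 kPa.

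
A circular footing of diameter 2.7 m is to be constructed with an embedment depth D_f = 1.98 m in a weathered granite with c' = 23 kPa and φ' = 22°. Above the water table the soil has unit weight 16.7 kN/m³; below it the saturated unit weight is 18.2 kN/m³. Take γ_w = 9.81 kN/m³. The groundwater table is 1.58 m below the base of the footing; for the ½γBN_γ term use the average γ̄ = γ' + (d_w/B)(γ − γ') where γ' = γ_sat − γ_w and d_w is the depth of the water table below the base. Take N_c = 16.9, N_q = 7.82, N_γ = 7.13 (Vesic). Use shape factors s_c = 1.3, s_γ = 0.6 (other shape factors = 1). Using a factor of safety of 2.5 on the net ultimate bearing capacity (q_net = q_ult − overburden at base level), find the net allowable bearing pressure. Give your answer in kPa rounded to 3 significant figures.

q_all(net) ≈ 323 kPa

Effective surcharge at the founding depth q = γ·D_f = 16.7 × 1.98 = 33.066 kPa.
With d_w = 1.58 m < B, γ̄ = 8.39 + (1.58/2.7) × (16.7 − 8.39) = 13.253 kN/m³.
q_ult = c·N_c·s_c + q·N_q + 0.5·γ·B·N_γ·s_γ
     = 23 × 16.9 × 1.3 + 33.066 × 7.82 + 0.5 × 13.253 × 2.7 × 7.13 × 0.6
     = 505.31 + 258.58 + 76.539 = 840.43 kPa.
q_net = 840.43 − 33.066 = 807.36 kPa.
q_all(net) = 807.36 / 2.5 = 322.94 kPa.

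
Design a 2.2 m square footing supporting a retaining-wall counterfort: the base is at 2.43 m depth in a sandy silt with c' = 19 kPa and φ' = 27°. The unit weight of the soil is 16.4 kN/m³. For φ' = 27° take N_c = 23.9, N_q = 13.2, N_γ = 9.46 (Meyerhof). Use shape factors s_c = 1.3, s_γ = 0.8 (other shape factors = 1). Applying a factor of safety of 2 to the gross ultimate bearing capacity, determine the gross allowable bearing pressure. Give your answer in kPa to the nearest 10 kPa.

Overburden at base level: q = 16.4 × 2.43 = 39.852 kPa.
Cohesion term c·N_c·s_c = 19 × 23.9 × 1.3 = 590.33 kPa; surcharge term q·N_q = 39.852 × 13.2 = 526.05 kPa; self-weight term 0.5·γ·B·N_γ·s_γ = 0.5 × 16.4 × 2.2 × 9.46 × 0.8 = 136.53 kPa.
q_ult = 590.33 + 526.05 + 136.53 = 1252.9 kPa.
q_all = q_ult / FS = 1252.9 / 2 = 626.45 kPa.

q_all ≈ 630 kPa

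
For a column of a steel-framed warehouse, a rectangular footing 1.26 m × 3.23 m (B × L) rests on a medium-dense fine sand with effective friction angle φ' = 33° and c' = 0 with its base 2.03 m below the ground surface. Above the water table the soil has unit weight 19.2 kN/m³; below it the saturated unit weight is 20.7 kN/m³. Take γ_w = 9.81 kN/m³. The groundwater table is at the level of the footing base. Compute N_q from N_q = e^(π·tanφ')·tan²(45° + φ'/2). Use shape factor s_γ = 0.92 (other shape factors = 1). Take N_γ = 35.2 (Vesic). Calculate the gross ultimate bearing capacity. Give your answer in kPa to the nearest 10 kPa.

tan33° = 0.6494, so N_q = e^(π×0.6494)·tan²(61.5°) = 7.692 × 3.392 = 26.09.
q = γ·D_f = 19.2 × 2.03 = 38.976 kPa.
For the ½γBN_γ term take γ' = 20.7 − 9.81 = 10.89 kN/m³ (soil below base is submerged).
q·N_q = 38.976 × 26.092 = 1017 kPa
0.5·γ·B·N_γ·s_γ = 0.5 × 10.89 × 1.26 × 35.2 × 0.92 = 222.18 kPa
q_ult = 1017 + 222.18 = 1239.1 kPa.

q_ult ≈ 1240 kPa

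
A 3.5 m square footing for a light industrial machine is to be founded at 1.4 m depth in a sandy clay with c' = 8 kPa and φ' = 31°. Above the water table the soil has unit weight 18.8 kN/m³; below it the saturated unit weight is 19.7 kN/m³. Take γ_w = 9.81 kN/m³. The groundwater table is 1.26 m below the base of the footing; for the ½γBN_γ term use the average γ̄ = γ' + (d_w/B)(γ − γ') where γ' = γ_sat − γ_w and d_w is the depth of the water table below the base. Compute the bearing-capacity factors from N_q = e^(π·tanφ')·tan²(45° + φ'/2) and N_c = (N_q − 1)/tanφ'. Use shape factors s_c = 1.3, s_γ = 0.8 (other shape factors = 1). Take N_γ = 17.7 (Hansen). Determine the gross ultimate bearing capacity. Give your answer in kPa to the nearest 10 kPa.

tan31° = 0.6009, so N_q = e^(π×0.6009)·tan²(60.5°) = 6.604 × 3.124 = 20.63.
N_c = (20.63 − 1)/tan31° = 32.67.
Effective surcharge at the founding depth q = γ·D_f = 18.8 × 1.4 = 26.32 kPa.
With d_w = 1.26 m < B, γ̄ = 9.89 + (1.26/3.5) × (18.8 − 9.89) = 13.098 kN/m³.
q_ult = c·N_c·s_c + q·N_q + 0.5·γ·B·N_γ·s_γ
     = 8 × 32.671 × 1.3 + 26.32 × 20.631 + 0.5 × 13.098 × 3.5 × 17.7 × 0.8
     = 339.78 + 543 + 324.56 = 1207.3 kPa.

q_ult ≈ 1210 kPa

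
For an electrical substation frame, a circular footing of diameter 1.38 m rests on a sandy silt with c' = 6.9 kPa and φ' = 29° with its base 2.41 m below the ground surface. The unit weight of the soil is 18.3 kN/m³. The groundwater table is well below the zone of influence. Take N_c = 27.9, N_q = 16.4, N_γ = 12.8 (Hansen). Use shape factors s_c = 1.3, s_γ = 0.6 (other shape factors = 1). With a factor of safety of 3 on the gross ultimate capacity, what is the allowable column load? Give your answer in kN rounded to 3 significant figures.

Effective surcharge at the founding depth q = γ·D_f = 18.3 × 2.41 = 44.103 kPa.
q_ult = c·N_c·s_c + q·N_q + 0.5·γ·B·N_γ·s_γ
     = 6.9 × 27.9 × 1.3 + 44.103 × 16.4 + 0.5 × 18.3 × 1.38 × 12.8 × 0.6
     = 250.26 + 723.29 + 96.975 = 1070.5 kPa.
Gross allowable pressure q_all = 1070.5 / 3 = 356.84 kPa.
Footing area = 1.4957 m², so allowable column load = 356.84 × 1.4957 = 533.73 kN.

P_all ≈ 534 kN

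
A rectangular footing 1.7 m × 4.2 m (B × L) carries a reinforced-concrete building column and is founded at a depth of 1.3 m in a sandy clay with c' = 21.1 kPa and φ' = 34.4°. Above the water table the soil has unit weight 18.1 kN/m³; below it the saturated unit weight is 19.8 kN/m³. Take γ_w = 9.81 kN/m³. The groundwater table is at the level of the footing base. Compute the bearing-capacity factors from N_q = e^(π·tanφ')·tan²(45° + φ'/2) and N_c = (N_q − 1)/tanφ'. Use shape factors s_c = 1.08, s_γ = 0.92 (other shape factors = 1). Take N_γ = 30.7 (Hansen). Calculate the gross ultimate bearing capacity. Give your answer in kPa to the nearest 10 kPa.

tan34.4° = 0.6847, so N_q = e^(π×0.6847)·tan²(62.2°) = 8.594 × 3.597 = 30.92.
N_c = (30.92 − 1)/tan34.4° = 43.69.
Overburden at base level: q = 18.1 × 1.3 = 23.53 kPa.
Below the base the soil is submerged, so the ½γBN_γ term uses γ' = 19.8 − 9.81 = 9.99 kN/m³.
Cohesion term c·N_c·s_c = 21.1 × 43.692 × 1.08 = 995.65 kPa; surcharge term q·N_q = 23.53 × 30.917 = 727.47 kPa; self-weight term 0.5·γ·B·N_γ·s_γ = 0.5 × 9.99 × 1.7 × 30.7 × 0.92 = 239.83 kPa.
q_ult = 995.65 + 727.47 + 239.83 = 1963 kPa.

q_ult ≈ 1960 kPa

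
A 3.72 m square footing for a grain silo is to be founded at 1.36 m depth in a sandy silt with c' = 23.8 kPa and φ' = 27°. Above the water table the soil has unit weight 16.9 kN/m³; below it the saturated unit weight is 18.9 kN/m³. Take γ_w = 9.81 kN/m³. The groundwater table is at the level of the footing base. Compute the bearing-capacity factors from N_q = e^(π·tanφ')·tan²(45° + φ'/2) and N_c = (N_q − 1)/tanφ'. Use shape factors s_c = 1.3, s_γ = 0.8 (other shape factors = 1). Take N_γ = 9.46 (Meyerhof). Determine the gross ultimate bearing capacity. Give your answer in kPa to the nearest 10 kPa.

tan27° = 0.5095, so N_q = e^(π×0.5095)·tan²(58.5°) = 4.957 × 2.663 = 13.2.
N_c = (13.2 − 1)/tan27° = 23.94.
Effective surcharge at the founding depth q = γ·D_f = 16.9 × 1.36 = 22.984 kPa.
The water table coincides with the base, so in the self-weight term γ → γ' = 9.09 kN/m³.
q_ult = c·N_c·s_c + q·N_q + 0.5·γ·B·N_γ·s_γ
     = 23.8 × 23.942 × 1.3 + 22.984 × 13.199 + 0.5 × 9.09 × 3.72 × 9.46 × 0.8
     = 740.77 + 303.37 + 127.96 = 1172.1 kPa.

q_ult ≈ 1170 kPa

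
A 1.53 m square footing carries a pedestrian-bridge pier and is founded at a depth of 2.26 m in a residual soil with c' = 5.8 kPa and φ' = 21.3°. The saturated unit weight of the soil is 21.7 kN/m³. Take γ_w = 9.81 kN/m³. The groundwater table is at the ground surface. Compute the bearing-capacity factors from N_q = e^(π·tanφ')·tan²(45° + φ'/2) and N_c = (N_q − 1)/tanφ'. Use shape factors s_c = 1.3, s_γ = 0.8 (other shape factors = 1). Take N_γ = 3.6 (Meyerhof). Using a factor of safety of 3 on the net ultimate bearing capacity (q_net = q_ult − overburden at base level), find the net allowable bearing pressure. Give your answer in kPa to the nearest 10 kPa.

N_q = e^(π·tan21.3°)·tan²(55.65°) = 7.29; N_c = (N_q − 1)/tanφ' = 16.13.
Water table at ground surface, so effective unit weight γ' = 21.7 − 9.81 = 11.89 kN/m³ is used throughout; overburden q = 11.89 × 2.26 = 26.871 kPa; the same γ' applies in the ½γBN_γ term.
Cohesion term c·N_c·s_c = 5.8 × 16.126 × 1.3 = 121.59 kPa; surcharge term q·N_q = 26.871 × 7.2871 = 195.82 kPa; self-weight term 0.5·γ·B·N_γ·s_γ = 0.5 × 11.89 × 1.53 × 3.6 × 0.8 = 26.196 kPa.
q_ult = 121.59 + 195.82 + 26.196 = 343.6 kPa.
q_net = 343.6 − 26.871 = 316.73 kPa.
q_all(net) = 316.73 / 3 = 105.58 kPa.

q_all(net) ≈ 110 kPa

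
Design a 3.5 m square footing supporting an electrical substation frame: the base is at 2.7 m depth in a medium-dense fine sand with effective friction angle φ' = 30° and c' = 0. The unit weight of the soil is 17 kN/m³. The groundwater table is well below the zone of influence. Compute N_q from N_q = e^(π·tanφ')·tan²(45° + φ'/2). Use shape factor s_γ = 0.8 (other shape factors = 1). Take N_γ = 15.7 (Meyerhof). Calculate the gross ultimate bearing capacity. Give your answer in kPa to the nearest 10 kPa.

tan30° = 0.5774, so N_q = e^(π×0.5774)·tan²(60°) = 6.134 × 3.0 = 18.4.
q = γ·D_f = 17 × 2.7 = 45.9 kPa.
q·N_q = 45.9 × 18.401 = 844.61 kPa
0.5·γ·B·N_γ·s_γ = 0.5 × 17 × 3.5 × 15.7 × 0.8 = 373.66 kPa
q_ult = 844.61 + 373.66 = 1218.3 kPa.

q_ult ≈ 1220 kPa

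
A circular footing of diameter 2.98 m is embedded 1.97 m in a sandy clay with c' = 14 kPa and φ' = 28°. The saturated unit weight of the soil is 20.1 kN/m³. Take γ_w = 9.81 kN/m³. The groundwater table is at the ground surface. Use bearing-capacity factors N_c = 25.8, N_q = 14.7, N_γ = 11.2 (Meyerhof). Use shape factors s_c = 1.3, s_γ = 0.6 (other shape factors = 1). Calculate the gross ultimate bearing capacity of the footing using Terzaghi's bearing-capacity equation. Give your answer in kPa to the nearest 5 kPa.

q_ult ≈ 870 kPa

With the water table at the surface the whole profile is submerged: γ' = 20.1 − 9.81 = 10.29 kN/m³, so q = γ'·D_f = 20.271 kPa; the same γ' applies in the ½γBN_γ term.
q_ult = c·N_c·s_c + q·N_q + 0.5·γ·B·N_γ·s_γ
     = 14 × 25.8 × 1.3 + 20.271 × 14.7 + 0.5 × 10.29 × 2.98 × 11.2 × 0.6
     = 469.56 + 297.99 + 103.03 = 870.58 kPa.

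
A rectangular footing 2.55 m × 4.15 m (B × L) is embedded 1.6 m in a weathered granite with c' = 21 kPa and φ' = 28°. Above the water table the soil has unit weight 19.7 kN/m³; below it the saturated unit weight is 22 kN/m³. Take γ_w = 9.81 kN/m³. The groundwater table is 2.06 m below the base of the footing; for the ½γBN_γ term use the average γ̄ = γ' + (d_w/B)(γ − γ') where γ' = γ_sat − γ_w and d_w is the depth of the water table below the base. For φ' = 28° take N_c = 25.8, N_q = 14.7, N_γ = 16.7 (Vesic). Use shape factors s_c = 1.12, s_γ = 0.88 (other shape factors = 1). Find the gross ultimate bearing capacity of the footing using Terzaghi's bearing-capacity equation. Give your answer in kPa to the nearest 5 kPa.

q = γ·D_f = 19.7 × 1.6 = 31.52 kPa.
γ' = 12.19 kN/m³; averaging over the depth B below the base, γ̄ = γ' + (d_w/B)(γ − γ') = 18.257 kN/m³.
c·N_c·s_c = 21 × 25.8 × 1.12 = 606.82 kPa
q·N_q = 31.52 × 14.7 = 463.34 kPa
0.5·γ·B·N_γ·s_γ = 0.5 × 18.257 × 2.55 × 16.7 × 0.88 = 342.09 kPa
q_ult = 606.82 + 463.34 + 342.09 = 1412.2 kPa.

q_ult ≈ 1410 kPa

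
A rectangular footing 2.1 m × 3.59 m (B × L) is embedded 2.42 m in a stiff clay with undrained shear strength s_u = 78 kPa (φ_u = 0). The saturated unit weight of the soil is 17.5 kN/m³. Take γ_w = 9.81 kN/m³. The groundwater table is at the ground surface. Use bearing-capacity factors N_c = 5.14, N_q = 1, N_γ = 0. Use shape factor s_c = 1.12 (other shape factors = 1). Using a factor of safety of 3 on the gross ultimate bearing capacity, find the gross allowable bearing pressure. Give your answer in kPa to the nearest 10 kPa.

With the water table at the surface the whole profile is submerged: γ' = 17.5 − 9.81 = 7.69 kN/m³, so q = γ'·D_f = 18.61 kPa.
q_ult = c·N_c·s_c + q·N_q
     = 78 × 5.14 × 1.12 + 18.61 × 1
     = 449.03 + 18.61 = 467.64 kPa.
q_all = 467.64 / 3 = 155.88 kPa.

q_all ≈ 160 kPa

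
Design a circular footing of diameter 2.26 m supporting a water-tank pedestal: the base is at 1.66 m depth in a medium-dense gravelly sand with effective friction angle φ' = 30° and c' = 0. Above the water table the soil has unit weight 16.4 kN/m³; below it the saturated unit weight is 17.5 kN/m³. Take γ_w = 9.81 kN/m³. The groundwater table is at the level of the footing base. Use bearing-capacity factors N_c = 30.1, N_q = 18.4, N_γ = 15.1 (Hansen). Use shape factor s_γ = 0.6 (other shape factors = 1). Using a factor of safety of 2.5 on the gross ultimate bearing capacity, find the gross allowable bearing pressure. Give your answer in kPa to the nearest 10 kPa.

q_all ≈ 230 kPa

q = γ·D_f = 16.4 × 1.66 = 27.224 kPa.
For the ½γBN_γ term take γ' = 17.5 − 9.81 = 7.69 kN/m³ (soil below base is submerged).
q·N_q = 27.224 × 18.4 = 500.92 kPa
0.5·γ·B·N_γ·s_γ = 0.5 × 7.69 × 2.26 × 15.1 × 0.6 = 78.729 kPa
q_ult = 500.92 + 78.729 = 579.65 kPa.
q_all = 579.65 / 2.5 = 231.86 kPa.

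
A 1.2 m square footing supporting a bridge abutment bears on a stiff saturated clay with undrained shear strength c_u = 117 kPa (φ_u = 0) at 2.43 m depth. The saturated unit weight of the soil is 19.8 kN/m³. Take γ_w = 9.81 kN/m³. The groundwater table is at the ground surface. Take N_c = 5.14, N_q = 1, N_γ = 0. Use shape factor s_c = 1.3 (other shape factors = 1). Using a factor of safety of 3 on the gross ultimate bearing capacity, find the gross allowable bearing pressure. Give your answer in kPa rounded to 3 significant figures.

q_all ≈ 269 kPa

With the water table at the surface the whole profile is submerged: γ' = 19.8 − 9.81 = 9.99 kN/m³, so q = γ'·D_f = 24.276 kPa.
q_ult = c·N_c·s_c + q·N_q
     = 117 × 5.14 × 1.3 + 24.276 × 1
     = 781.79 + 24.276 = 806.07 kPa.
q_all = 806.07 / 3 = 268.69 kPa.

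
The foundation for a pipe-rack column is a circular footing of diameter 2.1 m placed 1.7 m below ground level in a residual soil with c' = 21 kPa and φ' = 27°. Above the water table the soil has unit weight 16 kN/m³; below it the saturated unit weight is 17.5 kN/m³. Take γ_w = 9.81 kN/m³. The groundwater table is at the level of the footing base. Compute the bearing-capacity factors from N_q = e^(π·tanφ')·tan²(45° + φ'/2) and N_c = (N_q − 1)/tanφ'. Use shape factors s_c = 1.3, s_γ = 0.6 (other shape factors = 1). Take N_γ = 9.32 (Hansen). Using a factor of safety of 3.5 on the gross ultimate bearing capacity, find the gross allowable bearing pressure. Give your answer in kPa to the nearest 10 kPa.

q_all ≈ 300 kPa

N_q = e^(π·tan27°)·tan²(58.5°) = 13.2; N_c = (N_q − 1)/tanφ' = 23.94.
Effective surcharge at the founding depth q = γ·D_f = 16 × 1.7 = 27.2 kPa.
The water table coincides with the base, so in the self-weight term γ → γ' = 7.69 kN/m³.
q_ult = c·N_c·s_c + q·N_q + 0.5·γ·B·N_γ·s_γ
     = 21 × 23.942 × 1.3 + 27.2 × 13.199 + 0.5 × 7.69 × 2.1 × 9.32 × 0.6
     = 653.62 + 359.02 + 45.153 = 1057.8 kPa.
q_all = 1057.8 / 3.5 = 302.23 kPa.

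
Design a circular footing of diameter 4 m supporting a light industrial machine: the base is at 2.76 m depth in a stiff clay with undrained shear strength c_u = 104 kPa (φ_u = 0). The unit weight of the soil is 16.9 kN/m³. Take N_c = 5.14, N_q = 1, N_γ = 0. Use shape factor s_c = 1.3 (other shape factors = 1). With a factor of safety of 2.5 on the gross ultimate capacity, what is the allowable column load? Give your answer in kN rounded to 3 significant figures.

P_all ≈ 3730 kN

Overburden at base level: q = 16.9 × 2.76 = 46.644 kPa.
Cohesion term c·N_c·s_c = 104 × 5.14 × 1.3 = 694.93 kPa; surcharge term q·N_q = 46.644 × 1 = 46.644 kPa.
q_ult = 694.93 + 46.644 = 741.57 kPa.
Gross allowable pressure q_all = 741.57 / 2.5 = 296.63 kPa.
Footing area = 12.5664 m², so allowable column load = 296.63 × 12.5664 = 3727.6 kN.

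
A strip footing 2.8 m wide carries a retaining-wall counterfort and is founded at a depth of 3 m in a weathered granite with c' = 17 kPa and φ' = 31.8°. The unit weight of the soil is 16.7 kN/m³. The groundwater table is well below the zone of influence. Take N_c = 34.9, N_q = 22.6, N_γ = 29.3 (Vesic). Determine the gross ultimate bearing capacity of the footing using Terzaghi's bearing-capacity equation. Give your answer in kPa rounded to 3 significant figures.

q_ult ≈ 2410 kPa

Overburden at base level: q = 16.7 × 3 = 50.1 kPa.
Cohesion term c·N_c = 17 × 34.9 = 593.3 kPa; surcharge term q·N_q = 50.1 × 22.6 = 1132.3 kPa; self-weight term 0.5·γ·B·N_γ = 0.5 × 16.7 × 2.8 × 29.3 = 685.03 kPa.
q_ult = 593.3 + 1132.3 + 685.03 = 2410.6 kPa.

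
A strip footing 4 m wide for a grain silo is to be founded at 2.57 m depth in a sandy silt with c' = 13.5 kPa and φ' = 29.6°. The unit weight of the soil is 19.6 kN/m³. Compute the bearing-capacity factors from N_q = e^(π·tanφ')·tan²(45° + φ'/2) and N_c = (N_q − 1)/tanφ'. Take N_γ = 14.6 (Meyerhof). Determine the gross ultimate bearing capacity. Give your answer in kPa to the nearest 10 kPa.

tan29.6° = 0.5681, so N_q = e^(π×0.5681)·tan²(59.8°) = 5.958 × 2.952 = 17.59.
N_c = (17.59 − 1)/tan29.6° = 29.2.
Effective surcharge at the founding depth q = γ·D_f = 19.6 × 2.57 = 50.372 kPa.
q_ult = c·N_c + q·N_q + 0.5·γ·B·N_γ
     = 13.5 × 29.199 + 50.372 × 17.588 + 0.5 × 19.6 × 4 × 14.6
     = 394.19 + 885.92 + 572.32 = 1852.4 kPa.

q_ult ≈ 1850 kPa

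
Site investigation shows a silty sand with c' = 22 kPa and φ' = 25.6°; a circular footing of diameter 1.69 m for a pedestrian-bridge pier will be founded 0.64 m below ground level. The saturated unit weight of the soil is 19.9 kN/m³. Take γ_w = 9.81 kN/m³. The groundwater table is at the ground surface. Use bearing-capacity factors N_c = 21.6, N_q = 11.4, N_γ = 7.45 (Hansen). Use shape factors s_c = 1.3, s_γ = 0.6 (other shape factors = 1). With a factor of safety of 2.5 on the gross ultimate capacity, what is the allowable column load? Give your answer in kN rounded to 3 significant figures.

P_all ≈ 655 kN

Water table at ground surface, so effective unit weight γ' = 19.9 − 9.81 = 10.09 kN/m³ is used throughout; overburden q = 10.09 × 0.64 = 6.4576 kPa; the same γ' applies in the ½γBN_γ term.
Cohesion term c·N_c·s_c = 22 × 21.6 × 1.3 = 617.76 kPa; surcharge term q·N_q = 6.4576 × 11.4 = 73.617 kPa; self-weight term 0.5·γ·B·N_γ·s_γ = 0.5 × 10.09 × 1.69 × 7.45 × 0.6 = 38.111 kPa.
q_ult = 617.76 + 73.617 + 38.111 = 729.49 kPa.
Gross allowable pressure q_all = 729.49 / 2.5 = 291.8 kPa.
Footing area = 2.2432 m², so allowable column load = 291.8 × 2.2432 = 654.56 kN.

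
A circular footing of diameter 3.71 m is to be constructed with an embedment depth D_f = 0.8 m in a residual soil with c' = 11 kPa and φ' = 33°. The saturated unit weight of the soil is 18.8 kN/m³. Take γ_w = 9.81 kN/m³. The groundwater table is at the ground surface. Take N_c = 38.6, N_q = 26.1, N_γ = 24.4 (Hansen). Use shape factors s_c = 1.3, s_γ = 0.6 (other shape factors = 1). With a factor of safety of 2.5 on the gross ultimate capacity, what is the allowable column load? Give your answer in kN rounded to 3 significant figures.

γ' = 18.8 − 9.81 = 8.99 kN/m³ (submerged throughout). q = 8.99 × 0.8 = 7.192 kPa; the same γ' applies in the ½γBN_γ term.
c·N_c·s_c = 11 × 38.6 × 1.3 = 551.98 kPa
q·N_q = 7.192 × 26.1 = 187.71 kPa
0.5·γ·B·N_γ·s_γ = 0.5 × 8.99 × 3.71 × 24.4 × 0.6 = 244.14 kPa
q_ult = 551.98 + 187.71 + 244.14 = 983.83 kPa.
Gross allowable pressure q_all = 983.83 / 2.5 = 393.53 kPa.
Footing area = 10.8103 m², so allowable column load = 393.53 × 10.8103 = 4254.2 kN.

P_all ≈ 4250 kN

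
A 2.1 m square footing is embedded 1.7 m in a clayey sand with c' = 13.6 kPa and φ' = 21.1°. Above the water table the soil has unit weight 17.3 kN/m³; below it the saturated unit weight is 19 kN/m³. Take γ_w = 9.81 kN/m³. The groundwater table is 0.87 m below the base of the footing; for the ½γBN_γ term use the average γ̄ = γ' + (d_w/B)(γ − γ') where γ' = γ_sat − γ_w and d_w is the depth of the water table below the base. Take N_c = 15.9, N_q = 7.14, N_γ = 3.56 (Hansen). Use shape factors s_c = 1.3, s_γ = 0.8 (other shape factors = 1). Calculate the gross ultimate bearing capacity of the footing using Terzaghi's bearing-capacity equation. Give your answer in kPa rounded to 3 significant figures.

q_ult ≈ 529 kPa

Effective surcharge at the founding depth q = γ·D_f = 17.3 × 1.7 = 29.41 kPa.
With d_w = 0.87 m < B, γ̄ = 9.19 + (0.87/2.1) × (17.3 − 9.19) = 12.55 kN/m³.
q_ult = c·N_c·s_c + q·N_q + 0.5·γ·B·N_γ·s_γ
     = 13.6 × 15.9 × 1.3 + 29.41 × 7.14 + 0.5 × 12.55 × 2.1 × 3.56 × 0.8
     = 281.11 + 209.99 + 37.529 = 528.63 kPa.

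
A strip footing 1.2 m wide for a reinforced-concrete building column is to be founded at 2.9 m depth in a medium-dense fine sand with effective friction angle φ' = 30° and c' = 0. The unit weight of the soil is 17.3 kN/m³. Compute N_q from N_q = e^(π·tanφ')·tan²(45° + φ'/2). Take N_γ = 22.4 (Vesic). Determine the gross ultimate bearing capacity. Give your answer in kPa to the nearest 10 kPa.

q_ult ≈ 1160 kPa

tan30° = 0.5774, so N_q = e^(π×0.5774)·tan²(60°) = 6.134 × 3.0 = 18.4.
Overburden at base level: q = 17.3 × 2.9 = 50.17 kPa.
Surcharge term q·N_q = 50.17 × 18.401 = 923.18 kPa; self-weight term 0.5·γ·B·N_γ = 0.5 × 17.3 × 1.2 × 22.4 = 232.51 kPa.
q_ult = 923.18 + 232.51 = 1155.7 kPa.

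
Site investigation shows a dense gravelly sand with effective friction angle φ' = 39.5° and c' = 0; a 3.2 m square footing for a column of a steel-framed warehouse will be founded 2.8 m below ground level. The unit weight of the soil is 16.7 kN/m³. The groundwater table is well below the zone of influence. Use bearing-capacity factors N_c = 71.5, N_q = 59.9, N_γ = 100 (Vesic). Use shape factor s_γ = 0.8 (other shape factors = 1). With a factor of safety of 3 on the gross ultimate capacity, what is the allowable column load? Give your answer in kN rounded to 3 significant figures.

Effective surcharge at the founding depth q = γ·D_f = 16.7 × 2.8 = 46.76 kPa.
q_ult = q·N_q + 0.5·γ·B·N_γ·s_γ
     = 46.76 × 59.9 + 0.5 × 16.7 × 3.2 × 100 × 0.8
     = 2800.9 + 2137.6 = 4938.5 kPa.
Gross allowable pressure q_all = 4938.5 / 3 = 1646.2 kPa.
Footing area = 10.24 m², so allowable column load = 1646.2 × 10.24 = 16857 kN.

P_all ≈ 16900 kN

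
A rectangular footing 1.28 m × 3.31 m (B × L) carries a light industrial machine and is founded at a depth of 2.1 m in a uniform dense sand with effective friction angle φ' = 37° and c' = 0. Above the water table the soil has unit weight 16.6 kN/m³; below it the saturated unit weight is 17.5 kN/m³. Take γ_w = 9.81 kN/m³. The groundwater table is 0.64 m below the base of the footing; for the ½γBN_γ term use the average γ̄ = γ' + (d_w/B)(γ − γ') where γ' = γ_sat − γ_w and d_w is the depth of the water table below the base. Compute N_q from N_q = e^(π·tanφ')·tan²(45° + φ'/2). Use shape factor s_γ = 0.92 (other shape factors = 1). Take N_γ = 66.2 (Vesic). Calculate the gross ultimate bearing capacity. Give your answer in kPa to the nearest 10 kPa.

q_ult ≈ 1970 kPa

tan37° = 0.7536, so N_q = e^(π×0.7536)·tan²(63.5°) = 10.669 × 4.023 = 42.92.
q = γ·D_f = 16.6 × 2.1 = 34.86 kPa.
γ' = 7.69 kN/m³; averaging over the depth B below the base, γ̄ = γ' + (d_w/B)(γ − γ') = 12.145 kN/m³.
q·N_q = 34.86 × 42.92 = 1496.2 kPa
0.5·γ·B·N_γ·s_γ = 0.5 × 12.145 × 1.28 × 66.2 × 0.92 = 473.39 kPa
q_ult = 1496.2 + 473.39 = 1969.6 kPa.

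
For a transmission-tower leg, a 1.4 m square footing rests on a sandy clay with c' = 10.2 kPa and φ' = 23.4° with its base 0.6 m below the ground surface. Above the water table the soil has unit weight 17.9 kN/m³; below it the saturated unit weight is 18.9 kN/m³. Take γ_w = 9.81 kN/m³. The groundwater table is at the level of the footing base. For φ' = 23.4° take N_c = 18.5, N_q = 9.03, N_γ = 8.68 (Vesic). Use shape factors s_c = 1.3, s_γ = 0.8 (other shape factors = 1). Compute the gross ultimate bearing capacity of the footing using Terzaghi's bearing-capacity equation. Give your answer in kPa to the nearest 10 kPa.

q = γ·D_f = 17.9 × 0.6 = 10.74 kPa.
For the ½γBN_γ term take γ' = 18.9 − 9.81 = 9.09 kN/m³ (soil below base is submerged).
c·N_c·s_c = 10.2 × 18.5 × 1.3 = 245.31 kPa
q·N_q = 10.74 × 9.03 = 96.982 kPa
0.5·γ·B·N_γ·s_γ = 0.5 × 9.09 × 1.4 × 8.68 × 0.8 = 44.185 kPa
q_ult = 245.31 + 96.982 + 44.185 = 386.48 kPa.

q_ult ≈ 390 kPa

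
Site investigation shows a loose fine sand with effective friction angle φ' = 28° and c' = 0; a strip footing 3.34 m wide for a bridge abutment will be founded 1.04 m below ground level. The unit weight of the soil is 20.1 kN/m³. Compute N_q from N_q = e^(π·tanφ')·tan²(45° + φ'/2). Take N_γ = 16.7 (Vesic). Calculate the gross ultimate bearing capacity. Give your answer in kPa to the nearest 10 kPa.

q_ult ≈ 870 kPa

tan28° = 0.5317, so N_q = e^(π×0.5317)·tan²(59°) = 5.314 × 2.77 = 14.72.
Effective surcharge at the founding depth q = γ·D_f = 20.1 × 1.04 = 20.904 kPa.
q_ult = q·N_q + 0.5·γ·B·N_γ
     = 20.904 × 14.72 + 0.5 × 20.1 × 3.34 × 16.7
     = 307.7 + 560.57 = 868.27 kPa.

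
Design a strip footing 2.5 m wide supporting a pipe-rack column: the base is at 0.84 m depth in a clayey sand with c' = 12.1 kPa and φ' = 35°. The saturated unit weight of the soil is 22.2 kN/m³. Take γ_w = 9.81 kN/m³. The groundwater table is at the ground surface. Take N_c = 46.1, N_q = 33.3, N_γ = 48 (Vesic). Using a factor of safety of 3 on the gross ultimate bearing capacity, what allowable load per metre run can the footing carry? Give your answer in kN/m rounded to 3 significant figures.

With the water table at the surface the whole profile is submerged: γ' = 22.2 − 9.81 = 12.39 kN/m³, so q = γ'·D_f = 10.408 kPa; the same γ' applies in the ½γBN_γ term.
q_ult = c·N_c + q·N_q + 0.5·γ·B·N_γ
     = 12.1 × 46.1 + 10.408 × 33.3 + 0.5 × 12.39 × 2.5 × 48
     = 557.81 + 346.57 + 743.4 = 1647.8 kPa.
Gross allowable pressure q_all = 1647.8 / 3 = 549.26 kPa.
Allowable wall load = q_all × B = 549.26 × 2.5 = 1373.2 kN per metre run.

≈ 1370 kN/m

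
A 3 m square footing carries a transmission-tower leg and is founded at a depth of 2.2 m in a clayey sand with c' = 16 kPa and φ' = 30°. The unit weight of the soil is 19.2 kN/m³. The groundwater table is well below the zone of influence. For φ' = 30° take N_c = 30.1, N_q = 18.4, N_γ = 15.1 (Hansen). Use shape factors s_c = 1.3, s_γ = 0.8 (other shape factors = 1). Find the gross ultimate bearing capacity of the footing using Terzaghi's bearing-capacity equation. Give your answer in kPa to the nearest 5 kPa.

q_ult ≈ 1750 kPa

q = γ·D_f = 19.2 × 2.2 = 42.24 kPa.
c·N_c·s_c = 16 × 30.1 × 1.3 = 626.08 kPa
q·N_q = 42.24 × 18.4 = 777.22 kPa
0.5·γ·B·N_γ·s_γ = 0.5 × 19.2 × 3 × 15.1 × 0.8 = 347.9 kPa
q_ult = 626.08 + 777.22 + 347.9 = 1751.2 kPa.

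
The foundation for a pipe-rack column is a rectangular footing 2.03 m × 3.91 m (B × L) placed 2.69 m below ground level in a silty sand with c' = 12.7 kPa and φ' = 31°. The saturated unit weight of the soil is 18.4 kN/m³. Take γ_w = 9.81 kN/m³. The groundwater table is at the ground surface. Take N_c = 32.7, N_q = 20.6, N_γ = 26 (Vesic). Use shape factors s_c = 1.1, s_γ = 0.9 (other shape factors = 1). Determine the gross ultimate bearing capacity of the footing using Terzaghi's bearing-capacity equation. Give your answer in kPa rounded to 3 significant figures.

γ' = 18.4 − 9.81 = 8.59 kN/m³ (submerged throughout). q = 8.59 × 2.69 = 23.107 kPa; the same γ' applies in the ½γBN_γ term.
c·N_c·s_c = 12.7 × 32.7 × 1.1 = 456.82 kPa
q·N_q = 23.107 × 20.6 = 476.01 kPa
0.5·γ·B·N_γ·s_γ = 0.5 × 8.59 × 2.03 × 26 × 0.9 = 204.02 kPa
q_ult = 456.82 + 476.01 + 204.02 = 1136.8 kPa.

q_ult ≈ 1140 kPa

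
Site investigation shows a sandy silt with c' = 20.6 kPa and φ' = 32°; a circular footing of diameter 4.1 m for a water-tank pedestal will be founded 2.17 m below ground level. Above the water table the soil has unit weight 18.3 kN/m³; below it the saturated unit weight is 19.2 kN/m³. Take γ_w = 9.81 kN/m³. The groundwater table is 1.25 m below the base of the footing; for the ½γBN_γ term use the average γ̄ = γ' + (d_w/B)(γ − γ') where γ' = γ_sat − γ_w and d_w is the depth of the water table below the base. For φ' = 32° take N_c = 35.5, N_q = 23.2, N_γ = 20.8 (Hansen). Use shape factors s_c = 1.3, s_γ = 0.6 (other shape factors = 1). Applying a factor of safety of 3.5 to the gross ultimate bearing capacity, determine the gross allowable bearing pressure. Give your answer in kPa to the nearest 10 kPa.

q_all ≈ 620 kPa

q = γ·D_f = 18.3 × 2.17 = 39.711 kPa.
γ' = 9.39 kN/m³; averaging over the depth B below the base, γ̄ = γ' + (d_w/B)(γ − γ') = 12.106 kN/m³.
c·N_c·s_c = 20.6 × 35.5 × 1.3 = 950.69 kPa
q·N_q = 39.711 × 23.2 = 921.3 kPa
0.5·γ·B·N_γ·s_γ = 0.5 × 12.106 × 4.1 × 20.8 × 0.6 = 309.73 kPa
q_ult = 950.69 + 921.3 + 309.73 = 2181.7 kPa.
q_all = q_ult / FS = 2181.7 / 3.5 = 623.35 kPa.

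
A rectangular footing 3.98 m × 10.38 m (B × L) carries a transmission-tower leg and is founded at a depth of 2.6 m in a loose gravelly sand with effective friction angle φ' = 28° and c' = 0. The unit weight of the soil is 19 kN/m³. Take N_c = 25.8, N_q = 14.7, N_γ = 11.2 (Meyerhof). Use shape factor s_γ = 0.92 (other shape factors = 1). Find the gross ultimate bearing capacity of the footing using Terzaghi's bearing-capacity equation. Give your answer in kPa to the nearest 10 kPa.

q = γ·D_f = 19 × 2.6 = 49.4 kPa.
q·N_q = 49.4 × 14.7 = 726.18 kPa
0.5·γ·B·N_γ·s_γ = 0.5 × 19 × 3.98 × 11.2 × 0.92 = 389.59 kPa
q_ult = 726.18 + 389.59 = 1115.8 kPa.

q_ult ≈ 1120 kPa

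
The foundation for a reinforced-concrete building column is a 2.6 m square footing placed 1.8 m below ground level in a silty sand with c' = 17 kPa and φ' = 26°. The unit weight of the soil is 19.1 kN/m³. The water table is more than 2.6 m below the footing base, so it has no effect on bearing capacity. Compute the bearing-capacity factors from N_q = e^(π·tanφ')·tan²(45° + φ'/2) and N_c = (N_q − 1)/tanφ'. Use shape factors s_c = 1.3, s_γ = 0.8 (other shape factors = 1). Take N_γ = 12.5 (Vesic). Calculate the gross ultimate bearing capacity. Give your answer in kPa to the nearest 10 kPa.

tan26° = 0.4877, so N_q = e^(π×0.4877)·tan²(58°) = 4.629 × 2.561 = 11.85.
N_c = (11.85 − 1)/tan26° = 22.25.
Effective surcharge at the founding depth q = γ·D_f = 19.1 × 1.8 = 34.38 kPa.
q_ult = c·N_c·s_c + q·N_q + 0.5·γ·B·N_γ·s_γ
     = 17 × 22.254 × 1.3 + 34.38 × 11.854 + 0.5 × 19.1 × 2.6 × 12.5 × 0.8
     = 491.82 + 407.55 + 248.3 = 1147.7 kPa.

q_ult ≈ 1150 kPa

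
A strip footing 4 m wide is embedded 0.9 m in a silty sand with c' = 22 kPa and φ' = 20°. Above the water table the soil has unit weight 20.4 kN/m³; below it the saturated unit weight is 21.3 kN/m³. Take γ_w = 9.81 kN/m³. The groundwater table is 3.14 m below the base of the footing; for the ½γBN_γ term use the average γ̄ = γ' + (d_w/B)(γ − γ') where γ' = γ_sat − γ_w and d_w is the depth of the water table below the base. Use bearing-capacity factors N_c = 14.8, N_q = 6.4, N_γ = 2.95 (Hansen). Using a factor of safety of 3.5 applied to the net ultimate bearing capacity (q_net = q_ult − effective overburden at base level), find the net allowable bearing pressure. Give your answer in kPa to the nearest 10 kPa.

q_all(net) ≈ 150 kPa

q = γ·D_f = 20.4 × 0.9 = 18.36 kPa.
γ' = 11.49 kN/m³; averaging over the depth B below the base, γ̄ = γ' + (d_w/B)(γ − γ') = 18.484 kN/m³.
c·N_c = 22 × 14.8 = 325.6 kPa
q·N_q = 18.36 × 6.4 = 117.5 kPa
0.5·γ·B·N_γ = 0.5 × 18.484 × 4 × 2.95 = 109.06 kPa
q_ult = 325.6 + 117.5 + 109.06 = 552.16 kPa.
Net ultimate: q_net = 552.16 − 18.36 = 533.8 kPa.
q_all(net) = 533.8 / 3.5 = 152.51 kPa.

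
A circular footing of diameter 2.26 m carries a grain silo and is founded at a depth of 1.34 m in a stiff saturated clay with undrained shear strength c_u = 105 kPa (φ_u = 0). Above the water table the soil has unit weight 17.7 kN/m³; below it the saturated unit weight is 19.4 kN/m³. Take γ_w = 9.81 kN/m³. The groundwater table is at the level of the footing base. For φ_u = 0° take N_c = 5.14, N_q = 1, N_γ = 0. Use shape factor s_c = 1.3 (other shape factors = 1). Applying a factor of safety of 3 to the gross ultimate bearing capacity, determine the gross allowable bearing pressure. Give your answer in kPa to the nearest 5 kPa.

Overburden at base level: q = 17.7 × 1.34 = 23.718 kPa.
Cohesion term c·N_c·s_c = 105 × 5.14 × 1.3 = 701.61 kPa; surcharge term q·N_q = 23.718 × 1 = 23.718 kPa.
q_ult = 701.61 + 23.718 = 725.33 kPa.
q_all = q_ult / FS = 725.33 / 3 = 241.78 kPa.

q_all ≈ 240 kPa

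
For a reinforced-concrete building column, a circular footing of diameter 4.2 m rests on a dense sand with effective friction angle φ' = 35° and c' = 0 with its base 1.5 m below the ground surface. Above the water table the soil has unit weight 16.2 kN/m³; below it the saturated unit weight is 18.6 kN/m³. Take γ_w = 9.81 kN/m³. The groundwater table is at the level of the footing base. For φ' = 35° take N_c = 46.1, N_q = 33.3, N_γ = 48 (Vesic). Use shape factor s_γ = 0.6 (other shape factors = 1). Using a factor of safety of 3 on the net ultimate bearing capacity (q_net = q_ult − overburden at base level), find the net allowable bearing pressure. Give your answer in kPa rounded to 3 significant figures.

q_all(net) ≈ 439 kPa

Effective surcharge at the founding depth q = γ·D_f = 16.2 × 1.5 = 24.3 kPa.
The water table coincides with the base, so in the self-weight term γ → γ' = 8.79 kN/m³.
q_ult = q·N_q + 0.5·γ·B·N_γ·s_γ
     = 24.3 × 33.3 + 0.5 × 8.79 × 4.2 × 48 × 0.6
     = 809.19 + 531.62 = 1340.8 kPa.
q_net = 1340.8 − 24.3 = 1316.5 kPa.
q_all(net) = 1316.5 / 3 = 438.84 kPa.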